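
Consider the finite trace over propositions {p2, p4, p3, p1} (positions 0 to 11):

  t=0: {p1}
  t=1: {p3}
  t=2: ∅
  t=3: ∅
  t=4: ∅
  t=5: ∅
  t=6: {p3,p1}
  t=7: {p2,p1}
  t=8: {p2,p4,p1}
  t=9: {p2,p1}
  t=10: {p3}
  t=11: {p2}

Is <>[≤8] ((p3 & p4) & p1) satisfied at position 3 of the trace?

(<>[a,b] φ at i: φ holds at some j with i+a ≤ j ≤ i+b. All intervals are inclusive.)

No

Check ((p3 & p4) & p1) at each j in [3,11]:
  j=3: false
  j=4: false
  j=5: false
  j=6: false
  j=7: false
  j=8: false
  j=9: false
  j=10: false
  j=11: false
No position in the window satisfies it → formula fails.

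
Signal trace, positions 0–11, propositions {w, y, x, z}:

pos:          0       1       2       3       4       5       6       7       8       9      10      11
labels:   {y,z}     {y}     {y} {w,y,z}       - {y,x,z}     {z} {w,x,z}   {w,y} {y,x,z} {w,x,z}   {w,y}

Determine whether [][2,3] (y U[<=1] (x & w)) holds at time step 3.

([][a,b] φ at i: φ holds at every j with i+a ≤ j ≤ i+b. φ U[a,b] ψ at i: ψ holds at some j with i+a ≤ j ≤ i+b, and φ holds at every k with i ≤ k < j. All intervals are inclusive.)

No

Check (y U[<=1] (x & w)) at every j in [5,6]:
  j=5: fails
  j=6: fails
Fails at j=5 → formula fails.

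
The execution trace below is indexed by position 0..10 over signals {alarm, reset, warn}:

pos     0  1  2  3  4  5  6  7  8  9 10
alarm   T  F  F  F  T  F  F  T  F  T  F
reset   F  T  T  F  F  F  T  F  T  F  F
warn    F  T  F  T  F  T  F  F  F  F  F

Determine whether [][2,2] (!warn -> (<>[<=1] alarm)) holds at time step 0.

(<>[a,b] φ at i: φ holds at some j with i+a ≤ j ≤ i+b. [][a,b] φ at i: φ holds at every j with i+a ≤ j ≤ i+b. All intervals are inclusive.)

False

Check (!warn -> (<>[<=1] alarm)) at every j in [2,2]:
  j=2: antecedent true; consequent fails (none in [2,3]) → ✗
Fails at j=2 → formula fails.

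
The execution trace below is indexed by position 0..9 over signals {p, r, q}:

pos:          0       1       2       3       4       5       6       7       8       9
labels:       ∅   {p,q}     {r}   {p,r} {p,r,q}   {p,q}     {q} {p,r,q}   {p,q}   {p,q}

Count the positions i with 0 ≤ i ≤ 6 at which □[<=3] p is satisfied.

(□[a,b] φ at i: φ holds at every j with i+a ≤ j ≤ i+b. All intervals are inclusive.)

Evaluate at each i in [0,6]:
  i=0: ✗ (fails at j=0)
  i=1: ✗ (fails at j=2)
  i=2: ✗ (fails at j=2)
  i=3: ✗ (fails at j=6)
  i=4: ✗ (fails at j=6)
  i=5: ✗ (fails at j=6)
  i=6: ✗ (fails at j=6)
Positions where it holds: {} → 0.

0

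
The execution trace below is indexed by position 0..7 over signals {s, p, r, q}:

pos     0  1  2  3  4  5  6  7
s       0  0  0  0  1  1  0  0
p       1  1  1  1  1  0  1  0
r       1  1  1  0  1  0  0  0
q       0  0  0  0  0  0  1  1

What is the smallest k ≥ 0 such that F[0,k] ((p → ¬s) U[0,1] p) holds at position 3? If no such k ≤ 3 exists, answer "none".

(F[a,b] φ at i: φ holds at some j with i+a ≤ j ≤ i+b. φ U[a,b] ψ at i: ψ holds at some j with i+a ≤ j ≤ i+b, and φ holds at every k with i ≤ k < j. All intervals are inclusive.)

0

Scan j = 3,4,… for ((p → ¬s) U[0,1] p):
  j=3: holds
First hit at j=3, so smallest k = 3-3 = 0.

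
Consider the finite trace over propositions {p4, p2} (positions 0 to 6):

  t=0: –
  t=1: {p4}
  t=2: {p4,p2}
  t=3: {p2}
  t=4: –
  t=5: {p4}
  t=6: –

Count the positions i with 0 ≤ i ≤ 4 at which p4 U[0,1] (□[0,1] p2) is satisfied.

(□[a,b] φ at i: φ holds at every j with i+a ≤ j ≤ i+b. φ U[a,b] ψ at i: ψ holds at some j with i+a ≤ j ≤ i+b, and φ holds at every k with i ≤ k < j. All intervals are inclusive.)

Evaluate at each i in [0,4]:
  i=0: ✗ (no rhs in [0,1])
  i=1: ✓ (rhs at j=2; lhs holds on [1,1])
  i=2: ✓ (rhs at j=2)
  i=3: ✗ (no rhs in [3,4])
  i=4: ✗ (no rhs in [4,5])
Positions where it holds: {1, 2} → 2.

2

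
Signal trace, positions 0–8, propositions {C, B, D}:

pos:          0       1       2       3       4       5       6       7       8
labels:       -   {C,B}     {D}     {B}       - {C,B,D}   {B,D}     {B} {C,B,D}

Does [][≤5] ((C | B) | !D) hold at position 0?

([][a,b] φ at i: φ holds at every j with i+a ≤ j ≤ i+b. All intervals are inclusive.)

Check ((C | B) | !D) at every j in [0,5]:
  j=0: true
  j=1: true
  j=2: false
  j=3: true
  j=4: true
  j=5: true
Fails at j=2 → formula fails.

False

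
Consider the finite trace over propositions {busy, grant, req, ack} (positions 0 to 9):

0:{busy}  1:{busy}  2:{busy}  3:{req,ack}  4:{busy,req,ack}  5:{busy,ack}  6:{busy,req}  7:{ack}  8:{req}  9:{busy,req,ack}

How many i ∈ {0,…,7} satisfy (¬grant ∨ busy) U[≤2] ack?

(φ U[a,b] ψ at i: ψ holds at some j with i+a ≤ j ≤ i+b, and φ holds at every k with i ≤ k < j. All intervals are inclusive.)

7

Evaluate at each i in [0,7]:
  i=0: ✗ (no rhs in [0,2])
  i=1: ✓ (rhs at j=3; lhs holds on [1,2])
  i=2: ✓ (rhs at j=3; lhs holds on [2,2])
  i=3: ✓ (rhs at j=3)
  i=4: ✓ (rhs at j=4)
  i=5: ✓ (rhs at j=5)
  i=6: ✓ (rhs at j=7; lhs holds on [6,6])
  i=7: ✓ (rhs at j=7)
Positions where it holds: {1, 2, 3, 4, 5, 6, 7} → 7.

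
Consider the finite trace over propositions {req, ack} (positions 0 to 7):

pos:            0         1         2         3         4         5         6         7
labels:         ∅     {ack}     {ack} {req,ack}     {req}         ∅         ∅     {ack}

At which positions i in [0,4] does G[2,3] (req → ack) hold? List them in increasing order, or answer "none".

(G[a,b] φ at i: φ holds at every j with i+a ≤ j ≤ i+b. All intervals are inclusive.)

Evaluate at each i in [0,4]:
  i=0: ✓ (all of [2,3])
  i=1: ✗ (fails at j=4)
  i=2: ✗ (fails at j=4)
  i=3: ✓ (all of [5,6])
  i=4: ✓ (all of [6,7])

0, 3, 4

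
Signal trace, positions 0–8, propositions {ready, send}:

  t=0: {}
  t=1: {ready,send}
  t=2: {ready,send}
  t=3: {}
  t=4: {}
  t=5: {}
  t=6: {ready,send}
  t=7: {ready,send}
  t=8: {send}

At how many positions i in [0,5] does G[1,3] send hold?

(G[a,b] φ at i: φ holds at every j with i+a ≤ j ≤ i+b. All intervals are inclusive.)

1

Evaluate at each i in [0,5]:
  i=0: ✗ (fails at j=3)
  i=1: ✗ (fails at j=3)
  i=2: ✗ (fails at j=3)
  i=3: ✗ (fails at j=4)
  i=4: ✗ (fails at j=5)
  i=5: ✓ (all of [6,8])
Positions where it holds: {5} → 1.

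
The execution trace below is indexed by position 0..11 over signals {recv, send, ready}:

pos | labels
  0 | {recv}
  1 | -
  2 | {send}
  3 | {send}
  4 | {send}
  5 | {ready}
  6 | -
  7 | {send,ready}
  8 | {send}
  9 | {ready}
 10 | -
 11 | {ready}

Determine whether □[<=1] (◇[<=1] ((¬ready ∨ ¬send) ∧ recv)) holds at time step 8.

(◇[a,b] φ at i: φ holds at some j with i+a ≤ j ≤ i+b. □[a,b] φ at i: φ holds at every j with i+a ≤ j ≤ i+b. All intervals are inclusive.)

Check ◇[<=1] ((¬ready ∨ ¬send) ∧ recv) at every j in [8,9]:
  j=8: fails (none in [8,9])
  j=9: fails (none in [9,10])
Fails at j=8 → formula fails.

False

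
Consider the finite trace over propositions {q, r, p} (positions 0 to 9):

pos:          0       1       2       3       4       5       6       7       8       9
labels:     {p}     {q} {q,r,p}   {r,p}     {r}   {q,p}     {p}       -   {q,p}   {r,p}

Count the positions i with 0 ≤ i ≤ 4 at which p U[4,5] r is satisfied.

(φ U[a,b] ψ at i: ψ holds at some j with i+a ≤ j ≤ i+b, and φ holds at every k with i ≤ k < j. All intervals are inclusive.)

0

Evaluate at each i in [0,4]:
  i=0: ✗ (lhs fails at k=1 before rhs at j=4)
  i=1: ✗ (no rhs in [5,6])
  i=2: ✗ (no rhs in [6,7])
  i=3: ✗ (no rhs in [7,8])
  i=4: ✗ (lhs fails at k=4 before rhs at j=9)
Positions where it holds: {} → 0.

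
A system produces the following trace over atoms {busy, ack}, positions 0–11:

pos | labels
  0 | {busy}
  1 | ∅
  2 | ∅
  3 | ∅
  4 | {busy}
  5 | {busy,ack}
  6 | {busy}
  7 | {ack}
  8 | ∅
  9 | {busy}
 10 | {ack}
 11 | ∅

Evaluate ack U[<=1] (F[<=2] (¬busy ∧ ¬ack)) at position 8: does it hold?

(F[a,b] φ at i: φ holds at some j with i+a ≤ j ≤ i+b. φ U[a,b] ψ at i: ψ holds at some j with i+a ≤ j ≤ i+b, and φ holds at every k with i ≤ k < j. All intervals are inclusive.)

Holds

Need some j in [8,9] with F[<=2] (¬busy ∧ ¬ack), and ack at every k in [8,j-1].
  j=8: F[<=2] (¬busy ∧ ¬ack) holds; no prefix to check → satisfied.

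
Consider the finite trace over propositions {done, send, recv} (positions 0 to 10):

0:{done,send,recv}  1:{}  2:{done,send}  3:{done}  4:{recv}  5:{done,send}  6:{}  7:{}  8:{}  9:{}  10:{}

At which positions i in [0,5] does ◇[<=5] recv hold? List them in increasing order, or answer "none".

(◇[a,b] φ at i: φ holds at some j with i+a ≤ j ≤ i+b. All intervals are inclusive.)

0, 1, 2, 3, 4

Evaluate at each i in [0,5]:
  i=0: ✓ (witness j=0)
  i=1: ✓ (witness j=4)
  i=2: ✓ (witness j=4)
  i=3: ✓ (witness j=4)
  i=4: ✓ (witness j=4)
  i=5: ✗ (none in [5,10])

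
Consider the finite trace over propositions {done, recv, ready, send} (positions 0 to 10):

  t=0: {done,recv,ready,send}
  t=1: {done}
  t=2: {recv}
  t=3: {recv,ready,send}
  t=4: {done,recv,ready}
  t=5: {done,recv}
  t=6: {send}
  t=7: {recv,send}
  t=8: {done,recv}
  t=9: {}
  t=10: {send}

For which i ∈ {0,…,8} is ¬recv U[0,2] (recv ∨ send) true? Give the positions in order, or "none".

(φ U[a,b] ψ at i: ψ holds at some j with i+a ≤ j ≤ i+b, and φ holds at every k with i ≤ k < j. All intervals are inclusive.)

Evaluate at each i in [0,8]:
  i=0: ✓ (rhs at j=0)
  i=1: ✓ (rhs at j=2; lhs holds on [1,1])
  i=2: ✓ (rhs at j=2)
  i=3: ✓ (rhs at j=3)
  i=4: ✓ (rhs at j=4)
  i=5: ✓ (rhs at j=5)
  i=6: ✓ (rhs at j=6)
  i=7: ✓ (rhs at j=7)
  i=8: ✓ (rhs at j=8)

0, 1, 2, 3, 4, 5, 6, 7, 8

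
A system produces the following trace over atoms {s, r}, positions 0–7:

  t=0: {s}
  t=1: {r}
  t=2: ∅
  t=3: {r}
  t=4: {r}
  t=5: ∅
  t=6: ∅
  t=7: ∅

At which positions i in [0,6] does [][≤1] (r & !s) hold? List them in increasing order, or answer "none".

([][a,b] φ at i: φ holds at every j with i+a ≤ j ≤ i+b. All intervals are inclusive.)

3

Evaluate at each i in [0,6]:
  i=0: ✗ (fails at j=0)
  i=1: ✗ (fails at j=2)
  i=2: ✗ (fails at j=2)
  i=3: ✓ (all of [3,4])
  i=4: ✗ (fails at j=5)
  i=5: ✗ (fails at j=5)
  i=6: ✗ (fails at j=6)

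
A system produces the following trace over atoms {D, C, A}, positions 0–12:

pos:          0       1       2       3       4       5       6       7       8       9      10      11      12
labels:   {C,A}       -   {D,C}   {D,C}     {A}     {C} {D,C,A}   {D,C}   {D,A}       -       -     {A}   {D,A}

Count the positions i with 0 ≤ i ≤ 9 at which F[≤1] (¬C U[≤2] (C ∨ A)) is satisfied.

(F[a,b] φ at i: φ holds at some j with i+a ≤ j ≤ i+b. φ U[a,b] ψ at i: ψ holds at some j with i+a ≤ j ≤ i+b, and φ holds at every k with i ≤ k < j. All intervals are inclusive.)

Evaluate at each i in [0,9]:
  i=0: ✓ (witness j=0)
  i=1: ✓ (witness j=1)
  i=2: ✓ (witness j=2)
  i=3: ✓ (witness j=3)
  i=4: ✓ (witness j=4)
  i=5: ✓ (witness j=5)
  i=6: ✓ (witness j=6)
  i=7: ✓ (witness j=7)
  i=8: ✓ (witness j=8)
  i=9: ✓ (witness j=9)
Positions where it holds: {0, 1, 2, 3, 4, 5, 6, 7, 8, 9} → 10.

10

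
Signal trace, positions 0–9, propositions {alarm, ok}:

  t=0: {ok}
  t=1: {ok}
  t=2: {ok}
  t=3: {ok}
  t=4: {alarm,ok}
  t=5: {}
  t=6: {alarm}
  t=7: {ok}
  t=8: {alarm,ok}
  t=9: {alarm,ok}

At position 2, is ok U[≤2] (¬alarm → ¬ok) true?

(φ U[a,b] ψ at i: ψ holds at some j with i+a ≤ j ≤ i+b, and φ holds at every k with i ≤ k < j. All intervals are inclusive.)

Need some j in [2,4] with (¬alarm → ¬ok), and ok at every k in [2,j-1].
  j=2: (¬alarm → ¬ok) false.
  j=3: (¬alarm → ¬ok) false.
  j=4: (¬alarm → ¬ok) holds; ok holds at every k in [2,3] → satisfied.

Yes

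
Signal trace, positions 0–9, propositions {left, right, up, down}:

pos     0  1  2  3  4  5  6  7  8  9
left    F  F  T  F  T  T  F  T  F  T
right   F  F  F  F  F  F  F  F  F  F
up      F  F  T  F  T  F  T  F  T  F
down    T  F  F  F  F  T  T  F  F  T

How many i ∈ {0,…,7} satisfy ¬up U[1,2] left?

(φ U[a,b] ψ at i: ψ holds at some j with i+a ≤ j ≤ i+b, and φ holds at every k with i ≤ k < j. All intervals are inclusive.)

3

Evaluate at each i in [0,7]:
  i=0: ✓ (rhs at j=2; lhs holds on [0,1])
  i=1: ✓ (rhs at j=2; lhs holds on [1,1])
  i=2: ✗ (lhs fails at k=2 before rhs at j=4)
  i=3: ✓ (rhs at j=4; lhs holds on [3,3])
  i=4: ✗ (lhs fails at k=4 before rhs at j=5)
  i=5: ✗ (lhs fails at k=6 before rhs at j=7)
  i=6: ✗ (lhs fails at k=6 before rhs at j=7)
  i=7: ✗ (lhs fails at k=8 before rhs at j=9)
Positions where it holds: {0, 1, 3} → 3.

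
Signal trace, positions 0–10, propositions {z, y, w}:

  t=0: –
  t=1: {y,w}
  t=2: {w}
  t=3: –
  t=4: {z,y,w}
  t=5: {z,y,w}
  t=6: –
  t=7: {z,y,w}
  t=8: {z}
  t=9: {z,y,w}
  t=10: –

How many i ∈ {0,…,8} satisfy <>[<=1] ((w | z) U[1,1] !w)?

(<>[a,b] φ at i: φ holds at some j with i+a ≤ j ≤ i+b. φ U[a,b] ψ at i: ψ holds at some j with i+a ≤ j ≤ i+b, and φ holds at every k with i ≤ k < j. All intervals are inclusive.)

7

Evaluate at each i in [0,8]:
  i=0: ✗ (none in [0,1])
  i=1: ✓ (witness j=2)
  i=2: ✓ (witness j=2)
  i=3: ✗ (none in [3,4])
  i=4: ✓ (witness j=5)
  i=5: ✓ (witness j=5)
  i=6: ✓ (witness j=7)
  i=7: ✓ (witness j=7)
  i=8: ✓ (witness j=9)
Positions where it holds: {1, 2, 4, 5, 6, 7, 8} → 7.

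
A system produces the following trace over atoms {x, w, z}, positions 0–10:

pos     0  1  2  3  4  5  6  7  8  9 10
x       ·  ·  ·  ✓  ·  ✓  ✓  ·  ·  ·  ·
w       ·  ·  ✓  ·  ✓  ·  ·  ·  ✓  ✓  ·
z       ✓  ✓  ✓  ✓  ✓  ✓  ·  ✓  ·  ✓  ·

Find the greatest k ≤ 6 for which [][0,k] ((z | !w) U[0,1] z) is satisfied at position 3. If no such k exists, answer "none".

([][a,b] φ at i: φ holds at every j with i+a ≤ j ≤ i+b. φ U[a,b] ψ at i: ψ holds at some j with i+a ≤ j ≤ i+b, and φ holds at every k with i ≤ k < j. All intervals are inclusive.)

((z | !w) U[0,1] z) must hold from j=3 onward; find where it first fails.
  j=3: holds
  j=4: holds
  j=5: holds
  j=6: holds
  j=7: holds
  j=8: fails
Holds on [3,7], so largest k = 4.

4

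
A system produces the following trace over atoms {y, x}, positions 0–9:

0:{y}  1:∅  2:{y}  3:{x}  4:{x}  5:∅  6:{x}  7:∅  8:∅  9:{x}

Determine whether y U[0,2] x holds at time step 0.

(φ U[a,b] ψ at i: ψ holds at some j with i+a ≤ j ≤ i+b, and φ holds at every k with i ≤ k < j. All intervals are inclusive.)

Need some j in [0,2] with x, and y at every k in [0,j-1].
  j=0: x false.
  j=1: x false.
  j=2: x false.
No j in the window works → until fails.

Does not hold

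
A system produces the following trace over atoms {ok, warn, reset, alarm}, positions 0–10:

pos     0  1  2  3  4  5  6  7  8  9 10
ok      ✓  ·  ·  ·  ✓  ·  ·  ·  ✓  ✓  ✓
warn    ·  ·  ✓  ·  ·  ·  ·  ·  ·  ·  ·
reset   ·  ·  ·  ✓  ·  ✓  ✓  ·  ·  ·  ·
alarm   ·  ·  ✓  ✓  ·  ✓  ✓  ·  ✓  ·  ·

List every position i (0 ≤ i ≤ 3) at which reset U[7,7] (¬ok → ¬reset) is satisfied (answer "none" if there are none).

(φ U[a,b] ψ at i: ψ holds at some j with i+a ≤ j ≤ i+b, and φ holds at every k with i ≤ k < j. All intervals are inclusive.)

Evaluate at each i in [0,3]:
  i=0: ✗ (lhs fails at k=0 before rhs at j=7)
  i=1: ✗ (lhs fails at k=1 before rhs at j=8)
  i=2: ✗ (lhs fails at k=2 before rhs at j=9)
  i=3: ✗ (lhs fails at k=4 before rhs at j=10)

none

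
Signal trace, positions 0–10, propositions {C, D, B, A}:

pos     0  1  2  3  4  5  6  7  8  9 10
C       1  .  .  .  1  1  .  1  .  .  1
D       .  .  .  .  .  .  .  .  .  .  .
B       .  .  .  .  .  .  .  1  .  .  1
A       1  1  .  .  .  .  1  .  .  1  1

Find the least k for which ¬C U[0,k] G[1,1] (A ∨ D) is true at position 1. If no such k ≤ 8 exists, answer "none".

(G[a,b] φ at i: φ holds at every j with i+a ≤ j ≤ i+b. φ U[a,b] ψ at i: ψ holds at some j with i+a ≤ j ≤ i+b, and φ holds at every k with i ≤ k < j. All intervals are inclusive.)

Need earliest j ≥ 1 with G[1,1] (A ∨ D), and ¬C at every k in [1,j-1].
  j=1: rhs fails.
  j=2: rhs fails.
  j=3: rhs fails.
  j=4: rhs fails.
  j=5: rhs holds but lhs fails at k=4.
  j=6: rhs fails.
  j=7: rhs fails.
  j=8: rhs holds but lhs fails at k=4.
  j=9: rhs holds but lhs fails at k=4.
No witness within the range → none.

none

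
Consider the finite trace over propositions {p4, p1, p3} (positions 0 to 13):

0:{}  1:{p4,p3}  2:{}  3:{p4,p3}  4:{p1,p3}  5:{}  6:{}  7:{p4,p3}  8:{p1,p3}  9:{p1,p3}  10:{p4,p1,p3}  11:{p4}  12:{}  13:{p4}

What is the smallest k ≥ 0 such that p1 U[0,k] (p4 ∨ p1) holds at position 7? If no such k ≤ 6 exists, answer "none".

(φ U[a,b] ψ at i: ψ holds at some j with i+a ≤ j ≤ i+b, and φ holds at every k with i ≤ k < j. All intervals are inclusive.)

0

Need earliest j ≥ 7 with (p4 ∨ p1), and p1 at every k in [7,j-1].
  j=7: rhs holds (empty prefix). k = 0.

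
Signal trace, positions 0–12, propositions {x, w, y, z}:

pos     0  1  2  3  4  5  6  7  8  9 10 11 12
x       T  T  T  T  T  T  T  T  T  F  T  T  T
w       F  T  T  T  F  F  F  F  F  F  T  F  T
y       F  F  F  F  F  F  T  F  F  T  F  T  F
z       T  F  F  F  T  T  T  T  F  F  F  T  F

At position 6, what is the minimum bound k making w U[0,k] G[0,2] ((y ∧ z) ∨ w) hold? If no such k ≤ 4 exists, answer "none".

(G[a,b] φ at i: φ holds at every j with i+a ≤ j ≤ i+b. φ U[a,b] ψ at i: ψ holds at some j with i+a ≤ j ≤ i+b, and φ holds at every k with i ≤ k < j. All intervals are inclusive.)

Need earliest j ≥ 6 with G[0,2] ((y ∧ z) ∨ w), and w at every k in [6,j-1].
  j=6: rhs fails.
  j=7: rhs fails.
  j=8: rhs fails.
  j=9: rhs fails.
  j=10: rhs holds but lhs fails at k=6.
No witness within the range → none.

none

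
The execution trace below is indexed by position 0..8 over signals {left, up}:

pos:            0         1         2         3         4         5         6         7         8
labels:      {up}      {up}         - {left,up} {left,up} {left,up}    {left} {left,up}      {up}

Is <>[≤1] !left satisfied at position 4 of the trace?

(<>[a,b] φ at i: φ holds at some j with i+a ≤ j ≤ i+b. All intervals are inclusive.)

Does not hold

Check !left at each j in [4,5]:
  j=4: false
  j=5: false
No position in the window satisfies it → formula fails.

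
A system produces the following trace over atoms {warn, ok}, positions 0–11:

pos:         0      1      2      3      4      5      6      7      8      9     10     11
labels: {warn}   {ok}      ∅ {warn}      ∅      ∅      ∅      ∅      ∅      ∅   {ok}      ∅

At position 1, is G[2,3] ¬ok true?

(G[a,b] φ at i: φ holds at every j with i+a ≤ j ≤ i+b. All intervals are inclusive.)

True

Check ¬ok at every j in [3,4]:
  j=3: true
  j=4: true
All positions satisfy it → formula holds.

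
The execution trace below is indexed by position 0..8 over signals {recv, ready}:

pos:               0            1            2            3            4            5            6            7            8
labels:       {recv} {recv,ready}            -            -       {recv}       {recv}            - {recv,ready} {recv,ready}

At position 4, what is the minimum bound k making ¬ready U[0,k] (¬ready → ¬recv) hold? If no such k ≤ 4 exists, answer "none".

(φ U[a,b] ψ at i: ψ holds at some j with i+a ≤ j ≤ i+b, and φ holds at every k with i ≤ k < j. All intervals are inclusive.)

2

Need earliest j ≥ 4 with (¬ready → ¬recv), and ¬ready at every k in [4,j-1].
  j=4: rhs fails.
  j=5: rhs fails.
  j=6: rhs holds; lhs holds on [4,5]. k = 2.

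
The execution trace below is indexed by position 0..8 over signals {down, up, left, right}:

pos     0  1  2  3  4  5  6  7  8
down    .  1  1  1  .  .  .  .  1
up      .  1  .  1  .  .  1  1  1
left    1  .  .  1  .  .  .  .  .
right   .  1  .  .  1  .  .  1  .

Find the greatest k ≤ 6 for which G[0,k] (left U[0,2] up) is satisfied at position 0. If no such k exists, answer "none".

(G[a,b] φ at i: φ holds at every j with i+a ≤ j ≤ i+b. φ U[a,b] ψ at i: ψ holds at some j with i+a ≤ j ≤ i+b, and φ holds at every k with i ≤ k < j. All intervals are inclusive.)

(left U[0,2] up) must hold from j=0 onward; find where it first fails.
  j=0: holds
  j=1: holds
  j=2: fails
Holds on [0,1], so largest k = 1.

1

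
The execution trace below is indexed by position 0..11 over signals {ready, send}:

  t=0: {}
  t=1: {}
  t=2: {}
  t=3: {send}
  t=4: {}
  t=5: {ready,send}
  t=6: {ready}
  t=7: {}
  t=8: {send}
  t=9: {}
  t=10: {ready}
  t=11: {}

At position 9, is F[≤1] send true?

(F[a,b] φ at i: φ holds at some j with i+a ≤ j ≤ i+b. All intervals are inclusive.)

Does not hold

Check send at each j in [9,10]:
  j=9: false
  j=10: false
No position in the window satisfies it → formula fails.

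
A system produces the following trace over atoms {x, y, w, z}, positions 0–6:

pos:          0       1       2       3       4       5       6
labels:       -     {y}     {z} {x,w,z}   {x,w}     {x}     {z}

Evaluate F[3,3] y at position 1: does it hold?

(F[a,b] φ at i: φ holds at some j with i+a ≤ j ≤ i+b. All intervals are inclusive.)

Check y at each j in [4,4]:
  j=4: false
No position in the window satisfies it → formula fails.

False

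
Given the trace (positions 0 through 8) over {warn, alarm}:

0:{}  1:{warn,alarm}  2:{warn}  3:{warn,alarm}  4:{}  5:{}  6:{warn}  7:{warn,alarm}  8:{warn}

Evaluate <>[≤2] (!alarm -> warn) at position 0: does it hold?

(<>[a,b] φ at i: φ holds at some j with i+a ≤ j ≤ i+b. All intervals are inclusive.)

Check (!alarm -> warn) at each j in [0,2]:
  j=0: false
  j=1: true
  j=2: true
Found at j=1 → formula holds.

Holds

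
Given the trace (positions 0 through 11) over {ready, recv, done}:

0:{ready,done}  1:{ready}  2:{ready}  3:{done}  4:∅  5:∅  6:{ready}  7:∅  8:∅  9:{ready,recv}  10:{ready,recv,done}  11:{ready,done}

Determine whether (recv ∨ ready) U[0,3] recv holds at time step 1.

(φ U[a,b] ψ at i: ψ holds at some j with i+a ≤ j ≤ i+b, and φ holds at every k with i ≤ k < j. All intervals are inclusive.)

False

Need some j in [1,4] with recv, and (recv ∨ ready) at every k in [1,j-1].
  j=1: recv false.
  j=2: recv false.
  j=3: recv false.
  j=4: recv false.
No j in the window works → until fails.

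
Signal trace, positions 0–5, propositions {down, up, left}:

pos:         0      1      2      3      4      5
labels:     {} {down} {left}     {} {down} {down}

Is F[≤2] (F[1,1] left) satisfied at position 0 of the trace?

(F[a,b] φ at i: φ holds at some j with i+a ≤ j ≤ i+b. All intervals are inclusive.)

Check F[1,1] left at each j in [0,2]:
  j=0: fails (none in [1,1])
  j=1: holds (witness at 2)
  j=2: fails (none in [3,3])
Found at j=1 → formula holds.

True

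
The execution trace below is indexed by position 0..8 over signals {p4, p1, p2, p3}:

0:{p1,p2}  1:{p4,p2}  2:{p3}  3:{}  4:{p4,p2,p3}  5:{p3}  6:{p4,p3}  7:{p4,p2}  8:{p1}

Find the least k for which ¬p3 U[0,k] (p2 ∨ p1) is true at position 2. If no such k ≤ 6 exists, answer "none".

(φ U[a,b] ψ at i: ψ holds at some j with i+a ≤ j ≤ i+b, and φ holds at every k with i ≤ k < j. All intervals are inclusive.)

none

Need earliest j ≥ 2 with (p2 ∨ p1), and ¬p3 at every k in [2,j-1].
  j=2: rhs fails.
  j=3: rhs fails.
  j=4: rhs holds but lhs fails at k=2.
  j=5: rhs fails.
  j=6: rhs fails.
  j=7: rhs holds but lhs fails at k=2.
  j=8: rhs holds but lhs fails at k=2.
No witness within the range → none.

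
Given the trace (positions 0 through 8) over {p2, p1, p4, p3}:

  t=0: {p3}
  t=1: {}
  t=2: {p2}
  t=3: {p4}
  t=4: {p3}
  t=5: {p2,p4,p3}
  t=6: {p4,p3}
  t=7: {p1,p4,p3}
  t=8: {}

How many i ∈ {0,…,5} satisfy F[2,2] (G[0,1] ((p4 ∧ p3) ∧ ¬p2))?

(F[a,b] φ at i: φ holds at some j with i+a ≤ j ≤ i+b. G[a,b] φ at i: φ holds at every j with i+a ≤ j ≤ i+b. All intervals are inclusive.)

Evaluate at each i in [0,5]:
  i=0: ✗ (none in [2,2])
  i=1: ✗ (none in [3,3])
  i=2: ✗ (none in [4,4])
  i=3: ✗ (none in [5,5])
  i=4: ✓ (witness j=6)
  i=5: ✗ (none in [7,7])
Positions where it holds: {4} → 1.

1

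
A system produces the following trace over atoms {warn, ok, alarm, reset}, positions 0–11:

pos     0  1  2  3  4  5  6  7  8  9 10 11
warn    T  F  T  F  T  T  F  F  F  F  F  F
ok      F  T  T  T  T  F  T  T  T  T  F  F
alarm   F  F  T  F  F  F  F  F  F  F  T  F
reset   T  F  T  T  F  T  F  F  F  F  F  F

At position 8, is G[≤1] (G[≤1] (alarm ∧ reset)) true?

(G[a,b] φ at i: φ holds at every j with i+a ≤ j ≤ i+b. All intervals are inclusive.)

Check G[≤1] (alarm ∧ reset) at every j in [8,9]:
  j=8: fails at 8
  j=9: fails at 9
Fails at j=8 → formula fails.

Does not hold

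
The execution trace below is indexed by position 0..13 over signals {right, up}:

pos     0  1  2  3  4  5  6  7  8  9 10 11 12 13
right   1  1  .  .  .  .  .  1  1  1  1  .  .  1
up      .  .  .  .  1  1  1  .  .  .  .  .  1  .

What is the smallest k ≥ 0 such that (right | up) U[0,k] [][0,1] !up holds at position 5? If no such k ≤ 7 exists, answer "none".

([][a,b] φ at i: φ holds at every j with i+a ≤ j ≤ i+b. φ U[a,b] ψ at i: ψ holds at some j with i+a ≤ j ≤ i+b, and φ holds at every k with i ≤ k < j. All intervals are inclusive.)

2

Need earliest j ≥ 5 with [][0,1] !up, and (right | up) at every k in [5,j-1].
  j=5: rhs fails.
  j=6: rhs fails.
  j=7: rhs holds; lhs holds on [5,6]. k = 2.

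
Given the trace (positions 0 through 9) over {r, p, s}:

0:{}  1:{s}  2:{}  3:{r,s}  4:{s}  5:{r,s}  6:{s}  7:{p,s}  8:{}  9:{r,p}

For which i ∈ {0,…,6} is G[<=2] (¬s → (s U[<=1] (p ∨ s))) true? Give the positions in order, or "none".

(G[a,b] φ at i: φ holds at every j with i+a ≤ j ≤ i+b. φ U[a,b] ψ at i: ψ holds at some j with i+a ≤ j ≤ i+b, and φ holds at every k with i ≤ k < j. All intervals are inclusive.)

3, 4, 5

Evaluate at each i in [0,6]:
  i=0: ✗ (fails at j=0)
  i=1: ✗ (fails at j=2)
  i=2: ✗ (fails at j=2)
  i=3: ✓ (all of [3,5])
  i=4: ✓ (all of [4,6])
  i=5: ✓ (all of [5,7])
  i=6: ✗ (fails at j=8)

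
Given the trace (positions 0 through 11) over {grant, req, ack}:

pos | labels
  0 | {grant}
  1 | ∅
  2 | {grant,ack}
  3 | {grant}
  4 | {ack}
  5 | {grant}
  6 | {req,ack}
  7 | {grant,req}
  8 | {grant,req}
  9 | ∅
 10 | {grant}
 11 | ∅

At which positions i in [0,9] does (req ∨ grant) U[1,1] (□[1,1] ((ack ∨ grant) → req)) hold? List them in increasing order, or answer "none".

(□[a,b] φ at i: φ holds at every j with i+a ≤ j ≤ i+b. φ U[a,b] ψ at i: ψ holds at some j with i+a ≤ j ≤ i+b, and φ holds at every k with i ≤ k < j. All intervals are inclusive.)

Evaluate at each i in [0,9]:
  i=0: ✗ (no rhs in [1,1])
  i=1: ✗ (no rhs in [2,2])
  i=2: ✗ (no rhs in [3,3])
  i=3: ✗ (no rhs in [4,4])
  i=4: ✗ (lhs fails at k=4 before rhs at j=5)
  i=5: ✓ (rhs at j=6; lhs holds on [5,5])
  i=6: ✓ (rhs at j=7; lhs holds on [6,6])
  i=7: ✓ (rhs at j=8; lhs holds on [7,7])
  i=8: ✗ (no rhs in [9,9])
  i=9: ✗ (lhs fails at k=9 before rhs at j=10)

5, 6, 7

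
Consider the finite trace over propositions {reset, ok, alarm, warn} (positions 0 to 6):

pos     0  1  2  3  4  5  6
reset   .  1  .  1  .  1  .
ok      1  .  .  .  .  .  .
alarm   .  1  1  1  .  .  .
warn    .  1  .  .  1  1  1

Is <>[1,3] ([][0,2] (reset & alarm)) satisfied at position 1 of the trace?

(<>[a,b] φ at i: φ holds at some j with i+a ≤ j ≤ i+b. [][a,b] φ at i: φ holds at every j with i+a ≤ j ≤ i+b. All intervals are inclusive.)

Check [][0,2] (reset & alarm) at each j in [2,4]:
  j=2: fails at 2
  j=3: fails at 4
  j=4: fails at 4
No position in the window satisfies it → formula fails.

No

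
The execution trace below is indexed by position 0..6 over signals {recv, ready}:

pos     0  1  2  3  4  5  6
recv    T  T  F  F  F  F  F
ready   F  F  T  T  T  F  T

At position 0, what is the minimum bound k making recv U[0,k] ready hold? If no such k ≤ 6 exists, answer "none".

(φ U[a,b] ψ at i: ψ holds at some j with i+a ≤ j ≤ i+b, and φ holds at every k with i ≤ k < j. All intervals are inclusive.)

2

Need earliest j ≥ 0 with ready, and recv at every k in [0,j-1].
  j=0: rhs fails.
  j=1: rhs fails.
  j=2: rhs holds; lhs holds on [0,1]. k = 2.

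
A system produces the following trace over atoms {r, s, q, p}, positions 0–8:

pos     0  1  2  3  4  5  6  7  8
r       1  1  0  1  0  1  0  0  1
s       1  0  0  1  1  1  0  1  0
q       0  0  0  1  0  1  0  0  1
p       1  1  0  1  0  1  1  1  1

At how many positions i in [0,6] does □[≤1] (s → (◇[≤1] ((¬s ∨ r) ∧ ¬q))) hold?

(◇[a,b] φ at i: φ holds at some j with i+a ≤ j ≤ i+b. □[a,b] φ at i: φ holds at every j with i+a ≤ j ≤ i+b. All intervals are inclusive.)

Evaluate at each i in [0,6]:
  i=0: ✓ (all of [0,1])
  i=1: ✓ (all of [1,2])
  i=2: ✗ (fails at j=3)
  i=3: ✗ (fails at j=3)
  i=4: ✗ (fails at j=4)
  i=5: ✓ (all of [5,6])
  i=6: ✗ (fails at j=7)
Positions where it holds: {0, 1, 5} → 3.

3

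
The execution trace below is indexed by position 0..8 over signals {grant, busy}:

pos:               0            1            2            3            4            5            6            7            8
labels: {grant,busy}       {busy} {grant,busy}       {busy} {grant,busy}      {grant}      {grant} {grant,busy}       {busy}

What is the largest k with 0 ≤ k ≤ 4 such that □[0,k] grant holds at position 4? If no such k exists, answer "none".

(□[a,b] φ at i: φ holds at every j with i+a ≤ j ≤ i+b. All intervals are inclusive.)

grant must hold from j=4 onward; find where it first fails.
  j=4: holds
  j=5: holds
  j=6: holds
  j=7: holds
  j=8: fails
Holds on [4,7], so largest k = 3.

3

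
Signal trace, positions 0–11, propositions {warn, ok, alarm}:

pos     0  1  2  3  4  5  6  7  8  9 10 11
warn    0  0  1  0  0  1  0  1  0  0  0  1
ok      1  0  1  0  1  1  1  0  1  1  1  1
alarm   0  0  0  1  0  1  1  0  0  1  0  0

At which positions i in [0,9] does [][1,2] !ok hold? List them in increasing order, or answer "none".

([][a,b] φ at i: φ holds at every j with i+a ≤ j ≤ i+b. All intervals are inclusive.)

Evaluate at each i in [0,9]:
  i=0: ✗ (fails at j=2)
  i=1: ✗ (fails at j=2)
  i=2: ✗ (fails at j=4)
  i=3: ✗ (fails at j=4)
  i=4: ✗ (fails at j=5)
  i=5: ✗ (fails at j=6)
  i=6: ✗ (fails at j=8)
  i=7: ✗ (fails at j=8)
  i=8: ✗ (fails at j=9)
  i=9: ✗ (fails at j=10)

none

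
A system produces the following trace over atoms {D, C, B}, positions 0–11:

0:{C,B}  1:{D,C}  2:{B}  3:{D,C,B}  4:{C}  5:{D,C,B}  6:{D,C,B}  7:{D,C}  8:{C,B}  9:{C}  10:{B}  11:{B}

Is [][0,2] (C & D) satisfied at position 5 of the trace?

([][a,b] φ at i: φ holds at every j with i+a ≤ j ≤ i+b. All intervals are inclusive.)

Yes

Check (C & D) at every j in [5,7]:
  j=5: true
  j=6: true
  j=7: true
All positions satisfy it → formula holds.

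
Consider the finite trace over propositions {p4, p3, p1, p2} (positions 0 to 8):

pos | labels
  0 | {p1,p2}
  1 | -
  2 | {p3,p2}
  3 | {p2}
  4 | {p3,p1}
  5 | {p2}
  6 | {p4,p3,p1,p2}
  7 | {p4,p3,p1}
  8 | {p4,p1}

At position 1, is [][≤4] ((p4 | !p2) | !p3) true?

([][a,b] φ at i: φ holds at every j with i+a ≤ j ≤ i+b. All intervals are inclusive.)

Check ((p4 | !p2) | !p3) at every j in [1,5]:
  j=1: true
  j=2: false
  j=3: true
  j=4: true
  j=5: true
Fails at j=2 → formula fails.

False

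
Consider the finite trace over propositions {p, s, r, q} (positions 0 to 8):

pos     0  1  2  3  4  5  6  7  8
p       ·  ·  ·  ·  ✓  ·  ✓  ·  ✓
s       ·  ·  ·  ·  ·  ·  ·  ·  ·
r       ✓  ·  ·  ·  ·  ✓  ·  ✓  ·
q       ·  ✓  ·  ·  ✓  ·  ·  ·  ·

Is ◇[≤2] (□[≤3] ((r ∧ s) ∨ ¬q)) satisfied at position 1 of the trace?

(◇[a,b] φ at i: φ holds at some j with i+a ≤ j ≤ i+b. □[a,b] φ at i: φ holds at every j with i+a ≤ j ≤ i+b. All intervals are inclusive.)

Check □[≤3] ((r ∧ s) ∨ ¬q) at each j in [1,3]:
  j=1: fails at 1
  j=2: fails at 4
  j=3: fails at 4
No position in the window satisfies it → formula fails.

No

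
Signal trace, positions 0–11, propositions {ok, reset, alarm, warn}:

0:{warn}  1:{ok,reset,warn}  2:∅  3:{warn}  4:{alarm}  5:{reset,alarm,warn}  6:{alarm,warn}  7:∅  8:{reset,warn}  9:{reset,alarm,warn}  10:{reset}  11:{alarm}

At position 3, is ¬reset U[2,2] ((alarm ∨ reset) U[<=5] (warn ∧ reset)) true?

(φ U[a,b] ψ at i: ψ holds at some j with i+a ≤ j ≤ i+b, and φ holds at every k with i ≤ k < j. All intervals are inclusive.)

Yes

Need some j in [5,5] with ((alarm ∨ reset) U[<=5] (warn ∧ reset)), and ¬reset at every k in [3,j-1].
  j=5: ((alarm ∨ reset) U[<=5] (warn ∧ reset)) holds; ¬reset holds at every k in [3,4] → satisfied.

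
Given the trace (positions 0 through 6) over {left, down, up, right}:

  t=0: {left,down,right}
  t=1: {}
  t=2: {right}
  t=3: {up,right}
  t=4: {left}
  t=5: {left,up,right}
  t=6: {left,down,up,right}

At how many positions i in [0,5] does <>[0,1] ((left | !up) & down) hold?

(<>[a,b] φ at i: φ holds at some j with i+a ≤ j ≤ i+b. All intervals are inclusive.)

Evaluate at each i in [0,5]:
  i=0: ✓ (witness j=0)
  i=1: ✗ (none in [1,2])
  i=2: ✗ (none in [2,3])
  i=3: ✗ (none in [3,4])
  i=4: ✗ (none in [4,5])
  i=5: ✓ (witness j=6)
Positions where it holds: {0, 5} → 2.

2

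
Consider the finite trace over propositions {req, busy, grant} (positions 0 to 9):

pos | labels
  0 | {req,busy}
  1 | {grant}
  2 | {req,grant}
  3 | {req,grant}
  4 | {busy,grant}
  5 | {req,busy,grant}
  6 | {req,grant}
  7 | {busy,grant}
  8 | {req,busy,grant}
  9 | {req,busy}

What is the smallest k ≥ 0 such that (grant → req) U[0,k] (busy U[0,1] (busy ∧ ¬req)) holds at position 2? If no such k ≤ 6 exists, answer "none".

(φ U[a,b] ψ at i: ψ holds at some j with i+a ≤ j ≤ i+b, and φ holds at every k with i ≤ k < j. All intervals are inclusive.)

2

Need earliest j ≥ 2 with (busy U[0,1] (busy ∧ ¬req)), and (grant → req) at every k in [2,j-1].
  j=2: rhs fails.
  j=3: rhs fails.
  j=4: rhs holds; lhs holds on [2,3]. k = 2.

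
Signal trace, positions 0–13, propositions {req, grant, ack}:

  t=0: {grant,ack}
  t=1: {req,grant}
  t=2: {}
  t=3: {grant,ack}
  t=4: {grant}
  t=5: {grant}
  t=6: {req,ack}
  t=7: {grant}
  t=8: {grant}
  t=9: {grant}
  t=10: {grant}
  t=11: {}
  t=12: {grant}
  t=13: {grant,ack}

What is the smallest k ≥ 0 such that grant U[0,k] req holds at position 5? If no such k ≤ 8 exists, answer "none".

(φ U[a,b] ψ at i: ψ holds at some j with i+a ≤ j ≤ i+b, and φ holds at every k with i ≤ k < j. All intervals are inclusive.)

Need earliest j ≥ 5 with req, and grant at every k in [5,j-1].
  j=5: rhs fails.
  j=6: rhs holds; lhs holds on [5,5]. k = 1.

1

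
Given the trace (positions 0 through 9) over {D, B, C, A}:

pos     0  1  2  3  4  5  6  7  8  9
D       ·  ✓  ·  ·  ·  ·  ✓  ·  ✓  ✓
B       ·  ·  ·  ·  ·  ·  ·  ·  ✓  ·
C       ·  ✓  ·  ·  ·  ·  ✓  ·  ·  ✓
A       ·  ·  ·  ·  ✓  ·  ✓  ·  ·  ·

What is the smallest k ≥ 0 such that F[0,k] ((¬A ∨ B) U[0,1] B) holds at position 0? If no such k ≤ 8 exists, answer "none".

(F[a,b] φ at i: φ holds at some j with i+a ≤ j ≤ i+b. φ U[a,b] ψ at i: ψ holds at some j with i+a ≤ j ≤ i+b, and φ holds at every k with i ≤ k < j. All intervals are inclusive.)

Scan j = 0,1,… for ((¬A ∨ B) U[0,1] B):
  j=0: fails
  j=1: fails
  j=2: fails
  j=3: fails
  j=4: fails
  j=5: fails
  j=6: fails
  j=7: holds
First hit at j=7, so smallest k = 7-0 = 7.

7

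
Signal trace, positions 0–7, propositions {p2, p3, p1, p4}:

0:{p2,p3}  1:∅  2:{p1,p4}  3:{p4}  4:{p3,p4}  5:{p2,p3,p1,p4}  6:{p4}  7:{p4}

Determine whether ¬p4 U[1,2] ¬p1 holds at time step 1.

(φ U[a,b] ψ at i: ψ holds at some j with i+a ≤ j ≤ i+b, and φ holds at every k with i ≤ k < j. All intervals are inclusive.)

Need some j in [2,3] with ¬p1, and ¬p4 at every k in [1,j-1].
  j=2: ¬p1 false.
  j=3: ¬p1 holds, but ¬p4 fails at k=2 → not this j.
No j in the window works → until fails.

Does not hold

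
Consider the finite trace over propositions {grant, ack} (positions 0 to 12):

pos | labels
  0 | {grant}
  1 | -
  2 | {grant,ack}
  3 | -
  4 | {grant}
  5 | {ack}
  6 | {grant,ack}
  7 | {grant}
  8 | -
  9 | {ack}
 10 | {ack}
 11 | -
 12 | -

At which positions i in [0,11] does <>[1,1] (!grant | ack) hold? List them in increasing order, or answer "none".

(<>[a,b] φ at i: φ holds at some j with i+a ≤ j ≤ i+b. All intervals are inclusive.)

0, 1, 2, 4, 5, 7, 8, 9, 10, 11

Evaluate at each i in [0,11]:
  i=0: ✓ (witness j=1)
  i=1: ✓ (witness j=2)
  i=2: ✓ (witness j=3)
  i=3: ✗ (none in [4,4])
  i=4: ✓ (witness j=5)
  i=5: ✓ (witness j=6)
  i=6: ✗ (none in [7,7])
  i=7: ✓ (witness j=8)
  i=8: ✓ (witness j=9)
  i=9: ✓ (witness j=10)
  i=10: ✓ (witness j=11)
  i=11: ✓ (witness j=12)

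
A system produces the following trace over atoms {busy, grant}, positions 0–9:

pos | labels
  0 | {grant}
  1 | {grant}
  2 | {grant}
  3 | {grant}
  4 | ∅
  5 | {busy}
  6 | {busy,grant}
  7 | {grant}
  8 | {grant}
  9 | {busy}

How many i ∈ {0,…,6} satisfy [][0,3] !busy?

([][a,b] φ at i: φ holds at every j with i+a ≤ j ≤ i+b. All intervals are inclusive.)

2

Evaluate at each i in [0,6]:
  i=0: ✓ (all of [0,3])
  i=1: ✓ (all of [1,4])
  i=2: ✗ (fails at j=5)
  i=3: ✗ (fails at j=5)
  i=4: ✗ (fails at j=5)
  i=5: ✗ (fails at j=5)
  i=6: ✗ (fails at j=6)
Positions where it holds: {0, 1} → 2.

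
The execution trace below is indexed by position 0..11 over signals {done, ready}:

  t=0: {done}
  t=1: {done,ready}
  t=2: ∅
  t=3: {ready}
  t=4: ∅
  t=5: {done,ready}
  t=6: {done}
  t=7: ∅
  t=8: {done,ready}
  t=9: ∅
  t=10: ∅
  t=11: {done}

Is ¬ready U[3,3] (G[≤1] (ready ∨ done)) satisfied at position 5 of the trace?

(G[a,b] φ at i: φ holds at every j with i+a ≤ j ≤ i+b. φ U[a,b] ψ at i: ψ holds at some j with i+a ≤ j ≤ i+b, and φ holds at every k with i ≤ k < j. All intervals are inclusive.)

Need some j in [8,8] with G[≤1] (ready ∨ done), and ¬ready at every k in [5,j-1].
  j=8: G[≤1] (ready ∨ done) — fails at 9.
No j in the window works → until fails.

No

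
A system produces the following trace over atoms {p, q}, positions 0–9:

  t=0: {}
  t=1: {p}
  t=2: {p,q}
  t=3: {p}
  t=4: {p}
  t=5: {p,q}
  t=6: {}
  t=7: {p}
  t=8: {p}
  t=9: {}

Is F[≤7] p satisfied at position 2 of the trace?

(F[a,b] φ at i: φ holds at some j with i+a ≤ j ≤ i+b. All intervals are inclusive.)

Holds

Check p at each j in [2,9]:
  j=2: true
  j=3: true
  j=4: true
  j=5: true
  j=6: false
  j=7: true
  j=8: true
  j=9: false
Found at j=2 → formula holds.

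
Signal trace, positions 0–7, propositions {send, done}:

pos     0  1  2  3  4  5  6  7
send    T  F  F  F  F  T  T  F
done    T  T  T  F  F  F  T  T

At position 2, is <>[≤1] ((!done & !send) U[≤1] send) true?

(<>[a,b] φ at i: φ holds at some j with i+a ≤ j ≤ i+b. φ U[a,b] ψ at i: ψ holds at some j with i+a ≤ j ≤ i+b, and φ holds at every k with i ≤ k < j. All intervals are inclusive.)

False

Check ((!done & !send) U[≤1] send) at each j in [2,3]:
  j=2: fails
  j=3: fails
No position in the window satisfies it → formula fails.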